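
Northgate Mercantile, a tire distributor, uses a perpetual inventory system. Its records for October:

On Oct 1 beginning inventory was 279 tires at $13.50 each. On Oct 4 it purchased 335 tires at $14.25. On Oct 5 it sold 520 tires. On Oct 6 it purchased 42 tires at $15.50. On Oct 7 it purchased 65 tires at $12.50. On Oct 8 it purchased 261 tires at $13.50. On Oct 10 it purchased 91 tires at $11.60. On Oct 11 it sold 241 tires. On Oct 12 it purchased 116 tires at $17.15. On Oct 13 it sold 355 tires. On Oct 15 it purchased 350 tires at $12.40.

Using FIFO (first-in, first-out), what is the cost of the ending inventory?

Oct 5, 520 sold [FIFO — oldest first]: 279 @ $13.50 + 241 @ $14.25 = $7,200.75
Oct 11, 241 sold [FIFO — oldest first]: 94 @ $14.25 + 42 @ $15.50 + 65 @ $12.50 + 40 @ $13.50 = $3,343.00
Oct 13, 355 sold [FIFO — oldest first]: 221 @ $13.50 + 91 @ $11.60 + 43 @ $17.15 = $4,776.55
Total COGS = $7,200.75 + $3,343.00 + $4,776.55 = $15,320.30
Ending inventory: 73 @ $17.15 + 350 @ $12.40 = $5,591.95
Check: goods available $20,912.25 = COGS $15,320.30 + ending $5,591.95

Ending inventory = $5,591.95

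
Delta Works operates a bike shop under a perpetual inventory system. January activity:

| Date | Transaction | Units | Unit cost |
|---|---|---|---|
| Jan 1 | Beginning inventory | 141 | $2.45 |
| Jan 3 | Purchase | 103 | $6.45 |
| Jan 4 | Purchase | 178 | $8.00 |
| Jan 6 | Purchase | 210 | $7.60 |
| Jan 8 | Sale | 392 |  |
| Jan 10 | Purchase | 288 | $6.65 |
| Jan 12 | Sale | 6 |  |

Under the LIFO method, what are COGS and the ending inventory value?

Jan 8, 392 sold [LIFO — newest first]: 210 @ $7.60 + 178 @ $8.00 + 4 @ $6.45 = $3,045.80
Jan 12, 6 sold [LIFO — newest first]: 6 @ $6.65 = $39.90
Total COGS = $3,045.80 + $39.90 = $3,085.70
Ending inventory: 141 @ $2.45 + 99 @ $6.45 + 282 @ $6.65 = $2,859.30
Check: goods available $5,945.00 = COGS $3,085.70 + ending $2,859.30

COGS = $3,085.70; ending inventory = $2,859.30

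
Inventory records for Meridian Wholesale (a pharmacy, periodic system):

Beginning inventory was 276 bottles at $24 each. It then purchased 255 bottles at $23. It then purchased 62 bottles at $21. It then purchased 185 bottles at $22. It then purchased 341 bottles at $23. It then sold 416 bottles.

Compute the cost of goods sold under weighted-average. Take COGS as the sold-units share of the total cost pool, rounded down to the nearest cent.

COGS = $9,555.73

Sale 1, sell 416: 416/1119 × $25,704.00 → $9,555.73
Ending inventory (cost pool remaining) = $16,148.27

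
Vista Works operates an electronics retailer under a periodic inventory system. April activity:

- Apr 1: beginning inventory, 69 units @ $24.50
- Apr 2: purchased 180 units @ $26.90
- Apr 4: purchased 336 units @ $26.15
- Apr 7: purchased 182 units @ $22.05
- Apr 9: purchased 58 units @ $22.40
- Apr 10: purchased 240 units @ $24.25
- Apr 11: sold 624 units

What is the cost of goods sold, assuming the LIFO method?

COGS = $14,897.90

Apr 11, 624 sold [LIFO — newest first]: 240 @ $24.25 + 58 @ $22.40 + 182 @ $22.05 + 144 @ $26.15 = $14,897.90
Ending inventory: 69 @ $24.50 + 180 @ $26.90 + 192 @ $26.15 = $11,553.30
Check: goods available $26,451.20 = COGS $14,897.90 + ending $11,553.30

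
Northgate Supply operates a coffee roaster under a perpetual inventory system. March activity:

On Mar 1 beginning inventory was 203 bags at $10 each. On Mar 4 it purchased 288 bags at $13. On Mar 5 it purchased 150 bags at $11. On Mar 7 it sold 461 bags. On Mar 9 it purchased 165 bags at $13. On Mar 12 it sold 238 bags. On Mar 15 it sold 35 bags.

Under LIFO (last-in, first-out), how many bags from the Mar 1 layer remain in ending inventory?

Mar 7, 461 sold [LIFO — newest first]: 150 @ $11 + 288 @ $13 + 23 @ $10 = $5,624
Mar 12, 238 sold [LIFO — newest first]: 165 @ $13 + 73 @ $10 = $2,875
Mar 15, 35 sold [LIFO — newest first]: 35 @ $10 = $350
Total COGS = $5,624 + $2,875 + $350 = $8,849
Ending inventory: 72 @ $10 = $720
Check: goods available $9,569 = COGS $8,849 + ending $720

72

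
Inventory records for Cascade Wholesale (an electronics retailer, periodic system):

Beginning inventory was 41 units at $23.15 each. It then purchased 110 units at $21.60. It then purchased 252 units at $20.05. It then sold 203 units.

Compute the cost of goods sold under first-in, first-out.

Sale 1 (203) [FIFO — oldest first]: 41 @ $23.15 + 110 @ $21.60 + 52 @ $20.05 = $4,367.75
Ending inventory: 200 @ $20.05 = $4,010.00
Check: goods available $8,377.75 = COGS $4,367.75 + ending $4,010.00

COGS = $4,367.75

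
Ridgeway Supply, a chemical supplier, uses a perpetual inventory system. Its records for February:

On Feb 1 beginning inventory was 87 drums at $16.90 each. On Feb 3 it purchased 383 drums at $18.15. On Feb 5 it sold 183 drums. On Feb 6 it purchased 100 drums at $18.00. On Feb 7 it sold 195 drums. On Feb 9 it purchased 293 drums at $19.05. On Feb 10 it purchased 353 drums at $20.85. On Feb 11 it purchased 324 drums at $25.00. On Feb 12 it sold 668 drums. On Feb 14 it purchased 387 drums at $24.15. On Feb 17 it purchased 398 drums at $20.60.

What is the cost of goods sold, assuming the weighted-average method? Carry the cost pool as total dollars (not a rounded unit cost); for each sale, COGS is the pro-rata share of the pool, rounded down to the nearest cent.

COGS = $20,853.68

After Feb 1: 87 on hand, pool $1,470.30 (≈ $16.9000 each)
After Feb 3: 470 on hand, pool $8,421.75 (≈ $17.9186 each)
Feb 5, sell 183: 183/470 × $8,421.75 → $3,279.10
After Feb 6: 387 on hand, pool $6,942.65 (≈ $17.9397 each)
Feb 7, sell 195: 195/387 × $6,942.65 → $3,498.23
After Feb 9: 485 on hand, pool $9,026.07 (≈ $18.6105 each)
After Feb 10: 838 on hand, pool $16,386.12 (≈ $19.5538 each)
After Feb 11: 1162 on hand, pool $24,486.12 (≈ $21.0724 each)
Feb 12, sell 668: 668/1162 × $24,486.12 → $14,076.35
After Feb 14: 881 on hand, pool $19,755.82 (≈ $22.4243 each)
After Feb 17: 1279 on hand, pool $27,954.62 (≈ $21.8566 each)
Total COGS = $3,279.10 + $3,498.23 + $14,076.35 = $20,853.68
Ending inventory (cost pool remaining) = $27,954.62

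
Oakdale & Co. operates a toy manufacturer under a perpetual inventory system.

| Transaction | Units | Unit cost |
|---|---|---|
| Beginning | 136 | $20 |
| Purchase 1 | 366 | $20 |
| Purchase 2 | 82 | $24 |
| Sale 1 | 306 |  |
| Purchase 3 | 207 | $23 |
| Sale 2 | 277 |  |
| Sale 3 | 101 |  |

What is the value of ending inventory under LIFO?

Ending inventory = $2,140

Sale 1 (306) [LIFO — newest first]: 82 @ $24 + 224 @ $20 = $6,448
Sale 2 (277) [LIFO — newest first]: 207 @ $23 + 70 @ $20 = $6,161
Sale 3 (101) [LIFO — newest first]: 72 @ $20 + 29 @ $20 = $2,020
Total COGS = $6,448 + $6,161 + $2,020 = $14,629
Ending inventory: 107 @ $20 = $2,140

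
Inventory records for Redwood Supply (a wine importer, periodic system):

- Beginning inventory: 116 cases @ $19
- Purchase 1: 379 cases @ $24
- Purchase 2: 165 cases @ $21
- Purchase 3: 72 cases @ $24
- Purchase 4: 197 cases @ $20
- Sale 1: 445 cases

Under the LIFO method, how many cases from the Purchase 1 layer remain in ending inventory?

368

Sale 1 (445) [LIFO — newest first]: 197 @ $20 + 72 @ $24 + 165 @ $21 + 11 @ $24 = $9,397
Ending inventory: 116 @ $19 + 368 @ $24 = $11,036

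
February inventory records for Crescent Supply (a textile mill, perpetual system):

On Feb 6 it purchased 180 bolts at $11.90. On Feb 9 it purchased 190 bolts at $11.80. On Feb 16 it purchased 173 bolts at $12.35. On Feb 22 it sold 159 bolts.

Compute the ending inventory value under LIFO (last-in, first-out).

Feb 22, 159 sold [LIFO — newest first]: 159 @ $12.35 = $1,963.65
Ending inventory: 180 @ $11.90 + 190 @ $11.80 + 14 @ $12.35 = $4,556.90

Ending inventory = $4,556.90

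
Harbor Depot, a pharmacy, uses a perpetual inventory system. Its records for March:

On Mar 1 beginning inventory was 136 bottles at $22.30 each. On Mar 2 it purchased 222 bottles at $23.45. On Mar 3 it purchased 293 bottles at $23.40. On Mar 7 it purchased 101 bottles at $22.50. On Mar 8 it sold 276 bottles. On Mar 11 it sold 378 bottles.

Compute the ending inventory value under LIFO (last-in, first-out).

Ending inventory = $2,185.40

Mar 8, 276 sold [LIFO — newest first]: 101 @ $22.50 + 175 @ $23.40 = $6,367.50
Mar 11, 378 sold [LIFO — newest first]: 118 @ $23.40 + 222 @ $23.45 + 38 @ $22.30 = $8,814.50
Total COGS = $6,367.50 + $8,814.50 = $15,182.00
Ending inventory: 98 @ $22.30 = $2,185.40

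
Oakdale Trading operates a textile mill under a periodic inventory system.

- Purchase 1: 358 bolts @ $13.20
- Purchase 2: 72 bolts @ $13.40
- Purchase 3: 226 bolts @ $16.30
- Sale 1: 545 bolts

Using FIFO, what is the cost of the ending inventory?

Ending inventory = $1,809.30

Sale 1 (545) [FIFO — oldest first]: 358 @ $13.20 + 72 @ $13.40 + 115 @ $16.30 = $7,564.90
Ending inventory: 111 @ $16.30 = $1,809.30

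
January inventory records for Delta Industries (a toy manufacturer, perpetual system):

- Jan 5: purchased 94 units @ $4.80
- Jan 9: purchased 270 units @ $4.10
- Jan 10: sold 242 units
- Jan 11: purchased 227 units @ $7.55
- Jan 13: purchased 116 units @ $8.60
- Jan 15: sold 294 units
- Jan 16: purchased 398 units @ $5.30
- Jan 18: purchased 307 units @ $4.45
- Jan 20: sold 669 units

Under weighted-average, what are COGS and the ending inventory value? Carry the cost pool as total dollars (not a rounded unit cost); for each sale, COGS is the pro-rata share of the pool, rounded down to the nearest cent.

COGS = $6,642.91; ending inventory = $1,102.29

After Jan 5: 94 on hand, pool $451.20 (≈ $4.8000 each)
After Jan 9: 364 on hand, pool $1,558.20 (≈ $4.2808 each)
Jan 10, sell 242: 242/364 × $1,558.20 → $1,035.94
After Jan 11: 349 on hand, pool $2,236.11 (≈ $6.4072 each)
After Jan 13: 465 on hand, pool $3,233.71 (≈ $6.9542 each)
Jan 15, sell 294: 294/465 × $3,233.71 → $2,044.53
After Jan 16: 569 on hand, pool $3,298.58 (≈ $5.7972 each)
After Jan 18: 876 on hand, pool $4,664.73 (≈ $5.3250 each)
Jan 20, sell 669: 669/876 × $4,664.73 → $3,562.44
Total COGS = $1,035.94 + $2,044.53 + $3,562.44 = $6,642.91
Ending inventory (cost pool remaining) = $1,102.29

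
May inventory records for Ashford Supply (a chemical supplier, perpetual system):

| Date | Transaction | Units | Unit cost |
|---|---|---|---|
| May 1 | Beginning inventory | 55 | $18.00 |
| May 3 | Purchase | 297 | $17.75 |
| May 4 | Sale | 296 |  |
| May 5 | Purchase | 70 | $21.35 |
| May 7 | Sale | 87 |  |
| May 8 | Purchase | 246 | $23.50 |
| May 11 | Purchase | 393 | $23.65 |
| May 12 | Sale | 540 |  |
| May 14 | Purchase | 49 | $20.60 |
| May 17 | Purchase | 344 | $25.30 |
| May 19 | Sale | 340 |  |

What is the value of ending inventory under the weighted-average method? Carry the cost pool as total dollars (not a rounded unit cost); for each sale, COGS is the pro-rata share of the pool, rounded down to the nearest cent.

Ending inventory = $4,653.78

After May 1: 55 on hand, pool $990.00 (≈ $18.0000 each)
After May 3: 352 on hand, pool $6,261.75 (≈ $17.7891 each)
May 4, sell 296: 296/352 × $6,261.75 → $5,265.56
After May 5: 126 on hand, pool $2,490.69 (≈ $19.7674 each)
May 7, sell 87: 87/126 × $2,490.69 → $1,719.76
After May 8: 285 on hand, pool $6,551.93 (≈ $22.9892 each)
After May 11: 678 on hand, pool $15,846.38 (≈ $23.3722 each)
May 12, sell 540: 540/678 × $15,846.38 → $12,621.01
After May 14: 187 on hand, pool $4,234.77 (≈ $22.6458 each)
After May 17: 531 on hand, pool $12,937.97 (≈ $24.3653 each)
May 19, sell 340: 340/531 × $12,937.97 → $8,284.19
Total COGS = $5,265.56 + $1,719.76 + $12,621.01 + $8,284.19 = $27,890.52
Ending inventory (cost pool remaining) = $4,653.78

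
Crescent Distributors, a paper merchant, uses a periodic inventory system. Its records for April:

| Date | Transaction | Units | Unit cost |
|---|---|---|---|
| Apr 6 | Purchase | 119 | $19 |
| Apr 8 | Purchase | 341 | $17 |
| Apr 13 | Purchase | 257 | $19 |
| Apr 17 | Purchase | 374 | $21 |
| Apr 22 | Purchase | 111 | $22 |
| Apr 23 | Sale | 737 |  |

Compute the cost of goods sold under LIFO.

COGS = $15,084

Apr 23, 737 sold [LIFO — newest first]: 111 @ $22 + 374 @ $21 + 252 @ $19 = $15,084
Ending inventory: 119 @ $19 + 341 @ $17 + 5 @ $19 = $8,153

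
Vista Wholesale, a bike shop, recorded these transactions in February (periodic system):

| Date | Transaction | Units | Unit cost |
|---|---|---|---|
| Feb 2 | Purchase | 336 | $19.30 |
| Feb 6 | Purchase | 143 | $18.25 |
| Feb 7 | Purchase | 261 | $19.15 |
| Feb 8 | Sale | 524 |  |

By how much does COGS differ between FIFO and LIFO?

FIFO COGS: 336 @ $19.30 + 143 @ $18.25 + 45 @ $19.15 = $9,956.30
LIFO COGS: 261 @ $19.15 + 143 @ $18.25 + 120 @ $19.30 = $9,923.90
Difference = |$9,956.30 − $9,923.90| = $32.40

$32.40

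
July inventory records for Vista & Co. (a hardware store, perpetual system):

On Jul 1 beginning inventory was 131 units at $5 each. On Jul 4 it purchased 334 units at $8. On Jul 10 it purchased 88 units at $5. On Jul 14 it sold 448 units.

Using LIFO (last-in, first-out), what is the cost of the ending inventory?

Ending inventory = $525

Jul 14, 448 sold [LIFO — newest first]: 88 @ $5 + 334 @ $8 + 26 @ $5 = $3,242
Ending inventory: 105 @ $5 = $525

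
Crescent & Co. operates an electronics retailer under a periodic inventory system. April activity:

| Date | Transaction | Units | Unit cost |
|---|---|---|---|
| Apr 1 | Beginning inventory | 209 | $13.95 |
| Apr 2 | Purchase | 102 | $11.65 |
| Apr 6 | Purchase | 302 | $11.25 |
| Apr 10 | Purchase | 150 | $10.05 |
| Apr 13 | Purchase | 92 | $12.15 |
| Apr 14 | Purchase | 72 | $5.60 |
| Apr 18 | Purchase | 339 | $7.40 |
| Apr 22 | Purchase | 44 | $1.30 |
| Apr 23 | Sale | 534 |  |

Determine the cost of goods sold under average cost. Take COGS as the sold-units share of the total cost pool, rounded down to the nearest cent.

Apr 23, sell 534: 534/1310 × $13,095.65 → $5,338.22
Ending inventory (cost pool remaining) = $7,757.43
Check: goods available $13,095.65 = COGS $5,338.22 + ending $7,757.43

COGS = $5,338.22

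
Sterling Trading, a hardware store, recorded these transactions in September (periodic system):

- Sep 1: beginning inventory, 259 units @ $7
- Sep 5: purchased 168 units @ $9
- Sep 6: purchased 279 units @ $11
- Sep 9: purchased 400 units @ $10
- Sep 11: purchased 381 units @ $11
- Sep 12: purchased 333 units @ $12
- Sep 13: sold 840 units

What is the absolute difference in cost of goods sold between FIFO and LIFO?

FIFO COGS: 259 @ $7 + 168 @ $9 + 279 @ $11 + 134 @ $10 = $7,734
LIFO COGS: 333 @ $12 + 381 @ $11 + 126 @ $10 = $9,447
Difference = |$7,734 − $9,447| = $1,713

$1,713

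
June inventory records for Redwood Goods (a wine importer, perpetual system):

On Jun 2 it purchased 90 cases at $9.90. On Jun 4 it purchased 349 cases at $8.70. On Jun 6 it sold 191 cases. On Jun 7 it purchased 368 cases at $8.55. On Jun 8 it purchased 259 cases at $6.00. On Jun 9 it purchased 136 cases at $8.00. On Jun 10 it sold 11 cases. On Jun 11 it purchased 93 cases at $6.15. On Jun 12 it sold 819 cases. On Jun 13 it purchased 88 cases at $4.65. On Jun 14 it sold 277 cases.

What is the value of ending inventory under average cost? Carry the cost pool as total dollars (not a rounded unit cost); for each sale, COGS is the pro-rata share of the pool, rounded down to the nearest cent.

After Jun 2: 90 on hand, pool $891.00 (≈ $9.9000 each)
After Jun 4: 439 on hand, pool $3,927.30 (≈ $8.9460 each)
Jun 6, sell 191: 191/439 × $3,927.30 → $1,708.68
After Jun 7: 616 on hand, pool $5,365.02 (≈ $8.7094 each)
After Jun 8: 875 on hand, pool $6,919.02 (≈ $7.9075 each)
After Jun 9: 1011 on hand, pool $8,007.02 (≈ $7.9199 each)
Jun 10, sell 11: 11/1011 × $8,007.02 → $87.11
After Jun 11: 1093 on hand, pool $8,491.86 (≈ $7.7693 each)
Jun 12, sell 819: 819/1093 × $8,491.86 → $6,363.06
After Jun 13: 362 on hand, pool $2,538.00 (≈ $7.0110 each)
Jun 14, sell 277: 277/362 × $2,538.00 → $1,942.06
Total COGS = $1,708.68 + $87.11 + $6,363.06 + $1,942.06 = $10,100.91
Ending inventory (cost pool remaining) = $595.94
Check: goods available $10,696.85 = COGS $10,100.91 + ending $595.94

Ending inventory = $595.94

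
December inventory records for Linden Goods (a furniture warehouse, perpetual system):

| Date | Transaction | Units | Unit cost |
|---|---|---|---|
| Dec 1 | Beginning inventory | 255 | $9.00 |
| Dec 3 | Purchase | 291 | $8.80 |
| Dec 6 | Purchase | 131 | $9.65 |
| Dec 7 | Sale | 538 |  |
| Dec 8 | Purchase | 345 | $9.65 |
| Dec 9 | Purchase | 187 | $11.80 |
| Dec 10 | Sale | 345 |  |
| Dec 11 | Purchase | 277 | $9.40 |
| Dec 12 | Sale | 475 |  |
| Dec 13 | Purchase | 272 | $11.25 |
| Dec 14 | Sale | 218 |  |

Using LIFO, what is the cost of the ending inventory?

Ending inventory = $1,759.50

Dec 7, 538 sold [LIFO — newest first]: 131 @ $9.65 + 291 @ $8.80 + 116 @ $9.00 = $4,868.95
Dec 10, 345 sold [LIFO — newest first]: 187 @ $11.80 + 158 @ $9.65 = $3,731.30
Dec 12, 475 sold [LIFO — newest first]: 277 @ $9.40 + 187 @ $9.65 + 11 @ $9.00 = $4,507.35
Dec 14, 218 sold [LIFO — newest first]: 218 @ $11.25 = $2,452.50
Total COGS = $4,868.95 + $3,731.30 + $4,507.35 + $2,452.50 = $15,560.10
Ending inventory: 128 @ $9.00 + 54 @ $11.25 = $1,759.50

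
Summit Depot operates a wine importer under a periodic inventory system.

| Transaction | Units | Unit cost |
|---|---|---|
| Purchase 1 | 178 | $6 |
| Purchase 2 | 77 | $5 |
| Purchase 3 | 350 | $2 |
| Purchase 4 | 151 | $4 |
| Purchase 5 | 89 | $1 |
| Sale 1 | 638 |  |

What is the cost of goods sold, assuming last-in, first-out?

Sale 1 (638) [LIFO — newest first]: 89 @ $1 + 151 @ $4 + 350 @ $2 + 48 @ $5 = $1,633
Ending inventory: 178 @ $6 + 29 @ $5 = $1,213

COGS = $1,633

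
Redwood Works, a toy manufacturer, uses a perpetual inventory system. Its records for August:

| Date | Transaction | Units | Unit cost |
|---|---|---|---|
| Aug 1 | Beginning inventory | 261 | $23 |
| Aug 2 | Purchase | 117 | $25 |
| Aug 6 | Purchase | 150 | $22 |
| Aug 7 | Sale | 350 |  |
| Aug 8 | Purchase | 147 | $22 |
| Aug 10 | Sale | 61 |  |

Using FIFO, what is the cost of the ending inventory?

Aug 7, 350 sold [FIFO — oldest first]: 261 @ $23 + 89 @ $25 = $8,228
Aug 10, 61 sold [FIFO — oldest first]: 28 @ $25 + 33 @ $22 = $1,426
Total COGS = $8,228 + $1,426 = $9,654
Ending inventory: 117 @ $22 + 147 @ $22 = $5,808

Ending inventory = $5,808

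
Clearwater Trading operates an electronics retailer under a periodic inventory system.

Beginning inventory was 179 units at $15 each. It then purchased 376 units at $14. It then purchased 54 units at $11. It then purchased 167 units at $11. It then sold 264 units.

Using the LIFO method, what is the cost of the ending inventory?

Sale 1 (264) [LIFO — newest first]: 167 @ $11 + 54 @ $11 + 43 @ $14 = $3,033
Ending inventory: 179 @ $15 + 333 @ $14 = $7,347

Ending inventory = $7,347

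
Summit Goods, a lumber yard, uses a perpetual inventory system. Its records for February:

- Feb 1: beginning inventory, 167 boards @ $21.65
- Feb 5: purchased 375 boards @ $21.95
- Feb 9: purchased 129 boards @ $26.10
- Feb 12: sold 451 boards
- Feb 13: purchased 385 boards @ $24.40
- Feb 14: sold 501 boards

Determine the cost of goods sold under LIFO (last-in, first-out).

Feb 12, 451 sold [LIFO — newest first]: 129 @ $26.10 + 322 @ $21.95 = $10,434.80
Feb 14, 501 sold [LIFO — newest first]: 385 @ $24.40 + 53 @ $21.95 + 63 @ $21.65 = $11,921.30
Total COGS = $10,434.80 + $11,921.30 = $22,356.10
Ending inventory: 104 @ $21.65 = $2,251.60

COGS = $22,356.10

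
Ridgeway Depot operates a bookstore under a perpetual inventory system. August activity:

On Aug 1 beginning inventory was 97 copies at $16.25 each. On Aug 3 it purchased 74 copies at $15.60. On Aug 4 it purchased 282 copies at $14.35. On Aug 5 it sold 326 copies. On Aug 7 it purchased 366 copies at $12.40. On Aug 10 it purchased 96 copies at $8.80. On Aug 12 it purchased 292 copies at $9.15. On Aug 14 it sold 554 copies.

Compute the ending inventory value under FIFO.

Aug 5, 326 sold [FIFO — oldest first]: 97 @ $16.25 + 74 @ $15.60 + 155 @ $14.35 = $4,954.90
Aug 14, 554 sold [FIFO — oldest first]: 127 @ $14.35 + 366 @ $12.40 + 61 @ $8.80 = $6,897.65
Total COGS = $4,954.90 + $6,897.65 = $11,852.55
Ending inventory: 35 @ $8.80 + 292 @ $9.15 = $2,979.80
Check: goods available $14,832.35 = COGS $11,852.55 + ending $2,979.80

Ending inventory = $2,979.80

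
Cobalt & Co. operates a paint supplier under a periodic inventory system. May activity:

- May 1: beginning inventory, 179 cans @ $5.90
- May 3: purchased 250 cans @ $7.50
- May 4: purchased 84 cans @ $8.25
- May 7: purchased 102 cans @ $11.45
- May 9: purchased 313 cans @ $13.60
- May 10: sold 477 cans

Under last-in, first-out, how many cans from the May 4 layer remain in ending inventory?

22

May 10, 477 sold [LIFO — newest first]: 313 @ $13.60 + 102 @ $11.45 + 62 @ $8.25 = $5,936.20
Ending inventory: 179 @ $5.90 + 250 @ $7.50 + 22 @ $8.25 = $3,112.60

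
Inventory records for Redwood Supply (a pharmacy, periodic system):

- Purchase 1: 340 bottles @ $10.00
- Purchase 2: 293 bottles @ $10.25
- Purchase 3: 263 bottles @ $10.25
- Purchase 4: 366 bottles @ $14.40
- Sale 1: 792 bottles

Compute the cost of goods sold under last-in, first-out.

Sale 1 (792) [LIFO — newest first]: 366 @ $14.40 + 263 @ $10.25 + 163 @ $10.25 = $9,636.90
Ending inventory: 340 @ $10.00 + 130 @ $10.25 = $4,732.50

COGS = $9,636.90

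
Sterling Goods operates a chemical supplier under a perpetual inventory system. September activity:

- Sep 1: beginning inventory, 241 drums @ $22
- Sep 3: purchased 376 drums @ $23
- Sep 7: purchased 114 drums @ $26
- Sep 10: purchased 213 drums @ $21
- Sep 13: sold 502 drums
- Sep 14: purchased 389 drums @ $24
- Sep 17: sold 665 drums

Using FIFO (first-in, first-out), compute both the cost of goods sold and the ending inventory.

Sep 13, 502 sold [FIFO — oldest first]: 241 @ $22 + 261 @ $23 = $11,305
Sep 17, 665 sold [FIFO — oldest first]: 115 @ $23 + 114 @ $26 + 213 @ $21 + 223 @ $24 = $15,434
Total COGS = $11,305 + $15,434 = $26,739
Ending inventory: 166 @ $24 = $3,984
Check: goods available $30,723 = COGS $26,739 + ending $3,984

COGS = $26,739; ending inventory = $3,984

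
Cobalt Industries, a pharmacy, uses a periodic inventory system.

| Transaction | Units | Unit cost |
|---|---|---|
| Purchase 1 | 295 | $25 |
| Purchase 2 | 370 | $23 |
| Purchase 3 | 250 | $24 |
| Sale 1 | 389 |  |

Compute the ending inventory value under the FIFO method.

Sale 1 (389) [FIFO — oldest first]: 295 @ $25 + 94 @ $23 = $9,537
Ending inventory: 276 @ $23 + 250 @ $24 = $12,348

Ending inventory = $12,348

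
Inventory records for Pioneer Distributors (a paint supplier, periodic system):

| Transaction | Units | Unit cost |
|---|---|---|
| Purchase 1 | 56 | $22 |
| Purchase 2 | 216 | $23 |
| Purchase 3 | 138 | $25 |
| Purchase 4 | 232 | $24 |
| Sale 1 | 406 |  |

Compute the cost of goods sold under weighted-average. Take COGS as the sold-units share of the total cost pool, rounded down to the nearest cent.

COGS = $9,623.84

Sale 1, sell 406: 406/642 × $15,218.00 → $9,623.84
Ending inventory (cost pool remaining) = $5,594.16
Check: goods available $15,218.00 = COGS $9,623.84 + ending $5,594.16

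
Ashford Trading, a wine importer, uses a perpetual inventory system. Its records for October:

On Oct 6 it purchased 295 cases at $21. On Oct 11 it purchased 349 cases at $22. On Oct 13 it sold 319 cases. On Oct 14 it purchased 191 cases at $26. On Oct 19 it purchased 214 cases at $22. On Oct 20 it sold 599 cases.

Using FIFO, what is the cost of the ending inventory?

Ending inventory = $2,882

Oct 13, 319 sold [FIFO — oldest first]: 295 @ $21 + 24 @ $22 = $6,723
Oct 20, 599 sold [FIFO — oldest first]: 325 @ $22 + 191 @ $26 + 83 @ $22 = $13,942
Total COGS = $6,723 + $13,942 = $20,665
Ending inventory: 131 @ $22 = $2,882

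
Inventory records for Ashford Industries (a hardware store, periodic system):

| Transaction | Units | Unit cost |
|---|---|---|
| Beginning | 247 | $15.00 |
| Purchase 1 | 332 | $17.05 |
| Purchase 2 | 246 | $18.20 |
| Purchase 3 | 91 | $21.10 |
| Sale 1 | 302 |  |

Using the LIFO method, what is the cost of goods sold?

Sale 1 (302) [LIFO — newest first]: 91 @ $21.10 + 211 @ $18.20 = $5,760.30
Ending inventory: 247 @ $15.00 + 332 @ $17.05 + 35 @ $18.20 = $10,002.60

COGS = $5,760.30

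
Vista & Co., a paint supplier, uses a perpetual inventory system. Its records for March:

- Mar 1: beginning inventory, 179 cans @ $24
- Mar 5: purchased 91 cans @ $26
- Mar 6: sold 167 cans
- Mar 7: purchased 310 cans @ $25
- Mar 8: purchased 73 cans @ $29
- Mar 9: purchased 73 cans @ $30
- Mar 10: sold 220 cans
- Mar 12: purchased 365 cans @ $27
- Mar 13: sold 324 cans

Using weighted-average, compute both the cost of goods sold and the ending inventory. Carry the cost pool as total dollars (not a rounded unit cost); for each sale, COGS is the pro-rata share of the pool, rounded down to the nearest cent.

COGS = $18,475.88; ending inventory = $10,098.12

After Mar 1: 179 on hand, pool $4,296.00 (≈ $24.0000 each)
After Mar 5: 270 on hand, pool $6,662.00 (≈ $24.6741 each)
Mar 6, sell 167: 167/270 × $6,662.00 → $4,120.57
After Mar 7: 413 on hand, pool $10,291.43 (≈ $24.9187 each)
After Mar 8: 486 on hand, pool $12,408.43 (≈ $25.5317 each)
After Mar 9: 559 on hand, pool $14,598.43 (≈ $26.1153 each)
Mar 10, sell 220: 220/559 × $14,598.43 → $5,745.35
After Mar 12: 704 on hand, pool $18,708.08 (≈ $26.5740 each)
Mar 13, sell 324: 324/704 × $18,708.08 → $8,609.96
Total COGS = $4,120.57 + $5,745.35 + $8,609.96 = $18,475.88
Ending inventory (cost pool remaining) = $10,098.12
Check: goods available $28,574.00 = COGS $18,475.88 + ending $10,098.12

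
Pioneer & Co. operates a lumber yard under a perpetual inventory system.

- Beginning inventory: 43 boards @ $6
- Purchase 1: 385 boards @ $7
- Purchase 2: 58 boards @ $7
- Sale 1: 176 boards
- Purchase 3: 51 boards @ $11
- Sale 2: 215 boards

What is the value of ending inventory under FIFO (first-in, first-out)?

Ending inventory = $1,226

Sale 1 (176) [FIFO — oldest first]: 43 @ $6 + 133 @ $7 = $1,189
Sale 2 (215) [FIFO — oldest first]: 215 @ $7 = $1,505
Total COGS = $1,189 + $1,505 = $2,694
Ending inventory: 37 @ $7 + 58 @ $7 + 51 @ $11 = $1,226
Check: goods available $3,920 = COGS $2,694 + ending $1,226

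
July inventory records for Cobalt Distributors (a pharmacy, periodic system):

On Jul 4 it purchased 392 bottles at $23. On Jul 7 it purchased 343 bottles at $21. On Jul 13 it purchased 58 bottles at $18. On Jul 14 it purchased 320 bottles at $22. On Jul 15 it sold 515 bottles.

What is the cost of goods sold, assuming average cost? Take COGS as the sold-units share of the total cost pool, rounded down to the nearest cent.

COGS = $11,245.32

Jul 15, sell 515: 515/1113 × $24,303.00 → $11,245.32
Ending inventory (cost pool remaining) = $13,057.68
Check: goods available $24,303.00 = COGS $11,245.32 + ending $13,057.68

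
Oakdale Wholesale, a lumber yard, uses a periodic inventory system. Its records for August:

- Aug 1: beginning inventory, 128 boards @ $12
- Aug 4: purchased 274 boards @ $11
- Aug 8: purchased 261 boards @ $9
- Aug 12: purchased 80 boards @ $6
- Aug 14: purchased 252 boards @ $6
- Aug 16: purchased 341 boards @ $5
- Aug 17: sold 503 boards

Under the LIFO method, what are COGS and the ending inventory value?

Aug 17, 503 sold [LIFO — newest first]: 341 @ $5 + 162 @ $6 = $2,677
Ending inventory: 128 @ $12 + 274 @ $11 + 261 @ $9 + 80 @ $6 + 90 @ $6 = $7,919

COGS = $2,677; ending inventory = $7,919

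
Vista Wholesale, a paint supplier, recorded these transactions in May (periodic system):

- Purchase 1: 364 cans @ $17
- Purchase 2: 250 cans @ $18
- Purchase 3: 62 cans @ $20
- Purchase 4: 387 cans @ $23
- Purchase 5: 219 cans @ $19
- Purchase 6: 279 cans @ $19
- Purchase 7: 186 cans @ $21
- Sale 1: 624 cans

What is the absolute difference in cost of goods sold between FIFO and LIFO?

FIFO COGS: 364 @ $17 + 250 @ $18 + 10 @ $20 = $10,888
LIFO COGS: 186 @ $21 + 279 @ $19 + 159 @ $19 = $12,228
Difference = |$10,888 − $12,228| = $1,340

$1,340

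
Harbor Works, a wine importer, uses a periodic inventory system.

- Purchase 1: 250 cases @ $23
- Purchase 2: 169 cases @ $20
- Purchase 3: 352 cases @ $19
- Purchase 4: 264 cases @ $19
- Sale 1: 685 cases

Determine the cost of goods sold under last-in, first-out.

COGS = $13,084

Sale 1 (685) [LIFO — newest first]: 264 @ $19 + 352 @ $19 + 69 @ $20 = $13,084
Ending inventory: 250 @ $23 + 100 @ $20 = $7,750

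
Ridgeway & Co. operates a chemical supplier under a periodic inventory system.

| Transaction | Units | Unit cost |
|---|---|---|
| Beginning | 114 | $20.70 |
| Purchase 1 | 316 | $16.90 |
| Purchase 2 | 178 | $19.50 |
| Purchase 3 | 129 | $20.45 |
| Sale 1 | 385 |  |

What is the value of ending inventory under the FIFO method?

Ending inventory = $6,869.55

Sale 1 (385) [FIFO — oldest first]: 114 @ $20.70 + 271 @ $16.90 = $6,939.70
Ending inventory: 45 @ $16.90 + 178 @ $19.50 + 129 @ $20.45 = $6,869.55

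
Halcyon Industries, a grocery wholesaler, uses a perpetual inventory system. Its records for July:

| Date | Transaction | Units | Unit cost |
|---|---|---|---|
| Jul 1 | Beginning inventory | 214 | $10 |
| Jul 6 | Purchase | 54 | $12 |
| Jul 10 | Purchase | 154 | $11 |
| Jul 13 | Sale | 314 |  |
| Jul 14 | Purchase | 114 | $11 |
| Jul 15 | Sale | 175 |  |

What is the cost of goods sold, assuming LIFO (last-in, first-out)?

COGS = $5,266

Jul 13, 314 sold [LIFO — newest first]: 154 @ $11 + 54 @ $12 + 106 @ $10 = $3,402
Jul 15, 175 sold [LIFO — newest first]: 114 @ $11 + 61 @ $10 = $1,864
Total COGS = $3,402 + $1,864 = $5,266
Ending inventory: 47 @ $10 = $470
Check: goods available $5,736 = COGS $5,266 + ending $470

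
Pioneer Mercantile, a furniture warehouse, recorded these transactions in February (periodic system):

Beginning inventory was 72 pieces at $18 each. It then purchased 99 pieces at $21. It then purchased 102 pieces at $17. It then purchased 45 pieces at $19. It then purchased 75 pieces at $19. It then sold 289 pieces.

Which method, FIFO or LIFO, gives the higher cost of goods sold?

FIFO COGS: 72 @ $18 + 99 @ $21 + 102 @ $17 + 16 @ $19 = $5,413
LIFO COGS: 75 @ $19 + 45 @ $19 + 102 @ $17 + 67 @ $21 = $5,421

LIFO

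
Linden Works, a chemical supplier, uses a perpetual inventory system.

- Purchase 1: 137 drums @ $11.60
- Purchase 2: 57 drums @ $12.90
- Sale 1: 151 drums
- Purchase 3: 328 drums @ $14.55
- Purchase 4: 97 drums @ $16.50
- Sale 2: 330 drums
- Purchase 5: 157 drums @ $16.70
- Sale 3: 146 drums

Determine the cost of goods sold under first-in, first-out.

COGS = $8,831.00

Sale 1 (151) [FIFO — oldest first]: 137 @ $11.60 + 14 @ $12.90 = $1,769.80
Sale 2 (330) [FIFO — oldest first]: 43 @ $12.90 + 287 @ $14.55 = $4,730.55
Sale 3 (146) [FIFO — oldest first]: 41 @ $14.55 + 97 @ $16.50 + 8 @ $16.70 = $2,330.65
Total COGS = $1,769.80 + $4,730.55 + $2,330.65 = $8,831.00
Ending inventory: 149 @ $16.70 = $2,488.30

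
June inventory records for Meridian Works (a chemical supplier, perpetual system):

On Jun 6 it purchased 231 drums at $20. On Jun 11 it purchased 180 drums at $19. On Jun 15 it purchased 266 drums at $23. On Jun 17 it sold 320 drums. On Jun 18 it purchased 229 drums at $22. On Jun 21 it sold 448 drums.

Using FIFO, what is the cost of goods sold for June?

Jun 17, 320 sold [FIFO — oldest first]: 231 @ $20 + 89 @ $19 = $6,311
Jun 21, 448 sold [FIFO — oldest first]: 91 @ $19 + 266 @ $23 + 91 @ $22 = $9,849
Total COGS = $6,311 + $9,849 = $16,160
Ending inventory: 138 @ $22 = $3,036

COGS = $16,160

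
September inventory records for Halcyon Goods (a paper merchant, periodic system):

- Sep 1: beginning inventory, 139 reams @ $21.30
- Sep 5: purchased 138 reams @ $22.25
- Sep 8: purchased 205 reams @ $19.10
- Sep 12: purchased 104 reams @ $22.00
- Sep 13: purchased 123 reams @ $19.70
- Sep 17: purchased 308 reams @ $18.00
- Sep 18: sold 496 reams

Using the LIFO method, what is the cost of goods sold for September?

Sep 18, 496 sold [LIFO — newest first]: 308 @ $18.00 + 123 @ $19.70 + 65 @ $22.00 = $9,397.10
Ending inventory: 139 @ $21.30 + 138 @ $22.25 + 205 @ $19.10 + 39 @ $22.00 = $10,804.70
Check: goods available $20,201.80 = COGS $9,397.10 + ending $10,804.70

COGS = $9,397.10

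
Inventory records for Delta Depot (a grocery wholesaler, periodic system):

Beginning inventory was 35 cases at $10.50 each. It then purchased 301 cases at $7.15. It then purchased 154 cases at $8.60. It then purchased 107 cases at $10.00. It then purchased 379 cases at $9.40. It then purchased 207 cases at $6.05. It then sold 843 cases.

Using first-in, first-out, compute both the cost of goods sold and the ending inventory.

Sale 1 (843) [FIFO — oldest first]: 35 @ $10.50 + 301 @ $7.15 + 154 @ $8.60 + 107 @ $10.00 + 246 @ $9.40 = $7,226.45
Ending inventory: 133 @ $9.40 + 207 @ $6.05 = $2,502.55
Check: goods available $9,729.00 = COGS $7,226.45 + ending $2,502.55

COGS = $7,226.45; ending inventory = $2,502.55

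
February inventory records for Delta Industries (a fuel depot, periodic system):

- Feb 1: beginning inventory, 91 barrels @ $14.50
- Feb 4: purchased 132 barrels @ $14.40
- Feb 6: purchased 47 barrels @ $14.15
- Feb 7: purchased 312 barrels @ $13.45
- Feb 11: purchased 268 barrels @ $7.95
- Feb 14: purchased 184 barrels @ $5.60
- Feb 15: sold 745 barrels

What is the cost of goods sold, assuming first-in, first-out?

COGS = $9,377.60

Feb 15, 745 sold [FIFO — oldest first]: 91 @ $14.50 + 132 @ $14.40 + 47 @ $14.15 + 312 @ $13.45 + 163 @ $7.95 = $9,377.60
Ending inventory: 105 @ $7.95 + 184 @ $5.60 = $1,865.15
Check: goods available $11,242.75 = COGS $9,377.60 + ending $1,865.15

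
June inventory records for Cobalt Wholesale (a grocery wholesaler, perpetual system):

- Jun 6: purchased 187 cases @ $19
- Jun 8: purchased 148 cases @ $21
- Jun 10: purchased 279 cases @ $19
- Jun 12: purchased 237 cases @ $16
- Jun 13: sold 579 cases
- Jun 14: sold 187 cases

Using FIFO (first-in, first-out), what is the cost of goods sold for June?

COGS = $14,394

Jun 13, 579 sold [FIFO — oldest first]: 187 @ $19 + 148 @ $21 + 244 @ $19 = $11,297
Jun 14, 187 sold [FIFO — oldest first]: 35 @ $19 + 152 @ $16 = $3,097
Total COGS = $11,297 + $3,097 = $14,394
Ending inventory: 85 @ $16 = $1,360
Check: goods available $15,754 = COGS $14,394 + ending $1,360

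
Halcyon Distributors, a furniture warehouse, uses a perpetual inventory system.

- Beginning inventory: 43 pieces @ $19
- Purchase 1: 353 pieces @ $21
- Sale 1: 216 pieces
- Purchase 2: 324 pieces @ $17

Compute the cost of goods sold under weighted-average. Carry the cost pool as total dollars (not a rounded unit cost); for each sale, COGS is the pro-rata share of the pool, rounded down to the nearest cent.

COGS = $4,489.09

After Beginning: 43 on hand, pool $817.00 (≈ $19.0000 each)
After Purchase 1: 396 on hand, pool $8,230.00 (≈ $20.7828 each)
Sale 1, sell 216: 216/396 × $8,230.00 → $4,489.09
After Purchase 2: 504 on hand, pool $9,248.91 (≈ $18.3510 each)
Ending inventory (cost pool remaining) = $9,248.91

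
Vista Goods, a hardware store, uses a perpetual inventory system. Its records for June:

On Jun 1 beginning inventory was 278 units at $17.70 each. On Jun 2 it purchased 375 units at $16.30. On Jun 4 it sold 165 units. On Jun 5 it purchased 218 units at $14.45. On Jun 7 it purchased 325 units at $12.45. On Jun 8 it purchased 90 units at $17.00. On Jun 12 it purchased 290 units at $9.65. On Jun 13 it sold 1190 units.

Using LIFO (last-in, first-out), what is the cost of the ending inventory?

Ending inventory = $3,911.70

Jun 4, 165 sold [LIFO — newest first]: 165 @ $16.30 = $2,689.50
Jun 13, 1190 sold [LIFO — newest first]: 290 @ $9.65 + 90 @ $17.00 + 325 @ $12.45 + 218 @ $14.45 + 210 @ $16.30 + 57 @ $17.70 = $15,956.75
Total COGS = $2,689.50 + $15,956.75 = $18,646.25
Ending inventory: 221 @ $17.70 = $3,911.70
Check: goods available $22,557.95 = COGS $18,646.25 + ending $3,911.70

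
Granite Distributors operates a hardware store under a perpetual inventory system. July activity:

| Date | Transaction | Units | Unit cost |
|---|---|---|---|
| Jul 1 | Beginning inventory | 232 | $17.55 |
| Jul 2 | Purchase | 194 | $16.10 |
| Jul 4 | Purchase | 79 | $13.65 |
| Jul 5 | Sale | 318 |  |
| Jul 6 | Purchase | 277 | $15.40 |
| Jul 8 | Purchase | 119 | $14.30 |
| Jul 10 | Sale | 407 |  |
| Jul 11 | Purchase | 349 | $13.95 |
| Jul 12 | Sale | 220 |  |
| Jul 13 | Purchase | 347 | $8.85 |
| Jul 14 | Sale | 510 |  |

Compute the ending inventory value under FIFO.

Jul 5, 318 sold [FIFO — oldest first]: 232 @ $17.55 + 86 @ $16.10 = $5,456.20
Jul 10, 407 sold [FIFO — oldest first]: 108 @ $16.10 + 79 @ $13.65 + 220 @ $15.40 = $6,205.15
Jul 12, 220 sold [FIFO — oldest first]: 57 @ $15.40 + 119 @ $14.30 + 44 @ $13.95 = $3,193.30
Jul 14, 510 sold [FIFO — oldest first]: 305 @ $13.95 + 205 @ $8.85 = $6,069.00
Total COGS = $5,456.20 + $6,205.15 + $3,193.30 + $6,069.00 = $20,923.65
Ending inventory: 142 @ $8.85 = $1,256.70
Check: goods available $22,180.35 = COGS $20,923.65 + ending $1,256.70

Ending inventory = $1,256.70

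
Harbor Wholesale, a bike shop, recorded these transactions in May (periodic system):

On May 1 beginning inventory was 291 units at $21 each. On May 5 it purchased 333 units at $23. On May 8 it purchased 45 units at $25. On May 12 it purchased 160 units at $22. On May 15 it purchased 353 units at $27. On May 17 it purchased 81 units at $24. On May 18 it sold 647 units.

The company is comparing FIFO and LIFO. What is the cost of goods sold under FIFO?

COGS = $14,345

FIFO COGS: 291 @ $21 + 333 @ $23 + 23 @ $25 = $14,345
LIFO COGS: 81 @ $24 + 353 @ $27 + 160 @ $22 + 45 @ $25 + 8 @ $23 = $16,304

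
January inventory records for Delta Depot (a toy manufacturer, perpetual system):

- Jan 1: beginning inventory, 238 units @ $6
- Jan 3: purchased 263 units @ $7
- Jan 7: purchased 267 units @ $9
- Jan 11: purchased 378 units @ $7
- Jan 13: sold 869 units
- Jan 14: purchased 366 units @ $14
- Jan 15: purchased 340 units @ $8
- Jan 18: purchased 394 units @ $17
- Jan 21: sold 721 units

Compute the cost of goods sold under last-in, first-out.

Jan 13, 869 sold [LIFO — newest first]: 378 @ $7 + 267 @ $9 + 224 @ $7 = $6,617
Jan 21, 721 sold [LIFO — newest first]: 394 @ $17 + 327 @ $8 = $9,314
Total COGS = $6,617 + $9,314 = $15,931
Ending inventory: 238 @ $6 + 39 @ $7 + 366 @ $14 + 13 @ $8 = $6,929
Check: goods available $22,860 = COGS $15,931 + ending $6,929

COGS = $15,931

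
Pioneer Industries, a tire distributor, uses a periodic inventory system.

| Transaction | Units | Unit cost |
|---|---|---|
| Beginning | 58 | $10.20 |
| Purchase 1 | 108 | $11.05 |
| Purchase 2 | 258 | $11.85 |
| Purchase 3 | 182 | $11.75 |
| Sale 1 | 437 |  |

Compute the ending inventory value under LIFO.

Ending inventory = $1,820.55

Sale 1 (437) [LIFO — newest first]: 182 @ $11.75 + 255 @ $11.85 = $5,160.25
Ending inventory: 58 @ $10.20 + 108 @ $11.05 + 3 @ $11.85 = $1,820.55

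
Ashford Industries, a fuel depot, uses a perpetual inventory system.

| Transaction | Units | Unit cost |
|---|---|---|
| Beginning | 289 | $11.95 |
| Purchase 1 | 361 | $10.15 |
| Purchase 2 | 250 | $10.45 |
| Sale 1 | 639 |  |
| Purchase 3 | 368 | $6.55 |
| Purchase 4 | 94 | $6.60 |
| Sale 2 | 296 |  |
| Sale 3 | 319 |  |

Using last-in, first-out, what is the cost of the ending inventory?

Sale 1 (639) [LIFO — newest first]: 250 @ $10.45 + 361 @ $10.15 + 28 @ $11.95 = $6,611.25
Sale 2 (296) [LIFO — newest first]: 94 @ $6.60 + 202 @ $6.55 = $1,943.50
Sale 3 (319) [LIFO — newest first]: 166 @ $6.55 + 153 @ $11.95 = $2,915.65
Total COGS = $6,611.25 + $1,943.50 + $2,915.65 = $11,470.40
Ending inventory: 108 @ $11.95 = $1,290.60
Check: goods available $12,761.00 = COGS $11,470.40 + ending $1,290.60

Ending inventory = $1,290.60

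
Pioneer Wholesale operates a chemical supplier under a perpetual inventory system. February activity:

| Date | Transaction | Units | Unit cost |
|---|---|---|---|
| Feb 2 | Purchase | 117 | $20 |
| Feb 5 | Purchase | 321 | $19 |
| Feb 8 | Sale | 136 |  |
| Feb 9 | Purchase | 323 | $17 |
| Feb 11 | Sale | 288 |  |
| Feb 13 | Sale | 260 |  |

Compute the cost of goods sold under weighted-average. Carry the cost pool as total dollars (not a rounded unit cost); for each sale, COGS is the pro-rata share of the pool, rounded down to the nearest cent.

After Feb 2: 117 on hand, pool $2,340.00 (≈ $20.0000 each)
After Feb 5: 438 on hand, pool $8,439.00 (≈ $19.2671 each)
Feb 8, sell 136: 136/438 × $8,439.00 → $2,620.32
After Feb 9: 625 on hand, pool $11,309.68 (≈ $18.0955 each)
Feb 11, sell 288: 288/625 × $11,309.68 → $5,211.50
Feb 13, sell 260: 260/337 × $6,098.18 → $4,704.82
Total COGS = $2,620.32 + $5,211.50 + $4,704.82 = $12,536.64
Ending inventory (cost pool remaining) = $1,393.36
Check: goods available $13,930.00 = COGS $12,536.64 + ending $1,393.36

COGS = $12,536.64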